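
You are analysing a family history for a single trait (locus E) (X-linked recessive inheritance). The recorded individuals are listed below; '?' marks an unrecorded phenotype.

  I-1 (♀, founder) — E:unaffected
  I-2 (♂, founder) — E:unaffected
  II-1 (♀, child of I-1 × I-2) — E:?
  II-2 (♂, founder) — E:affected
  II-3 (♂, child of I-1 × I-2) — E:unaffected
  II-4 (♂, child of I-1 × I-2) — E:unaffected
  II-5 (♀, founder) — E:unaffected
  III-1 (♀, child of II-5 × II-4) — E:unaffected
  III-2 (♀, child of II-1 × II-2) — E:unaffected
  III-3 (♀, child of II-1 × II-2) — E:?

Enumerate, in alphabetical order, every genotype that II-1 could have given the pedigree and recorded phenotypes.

II-1 ∈ {X^EX^E, X^EX^e}

E/I-1 un ·: X^EX^E|X^EX^e
E/I-2 un ·: X^EY
E/II-1 ? I-1×I-2: X^EX^E|X^EX^e
E/II-2 aff ·: X^eY
E/II-3 un I-1×I-2: X^EY
E/II-4 un I-1×I-2: X^EY
E/II-5 un ·: X^EX^E|X^EX^e
E/III-1 un II-5×II-4: X^EX^E|X^EX^e
E/III-2 un II-1×II-2: X^EX^e
E/III-3 ? II-1×II-2: X^EX^e|X^eX^e
⇒ E over [I-1,I-2,II-1,II-2,II-3,II-4,II-5,III-1,III-2,III-3]: 12 consistent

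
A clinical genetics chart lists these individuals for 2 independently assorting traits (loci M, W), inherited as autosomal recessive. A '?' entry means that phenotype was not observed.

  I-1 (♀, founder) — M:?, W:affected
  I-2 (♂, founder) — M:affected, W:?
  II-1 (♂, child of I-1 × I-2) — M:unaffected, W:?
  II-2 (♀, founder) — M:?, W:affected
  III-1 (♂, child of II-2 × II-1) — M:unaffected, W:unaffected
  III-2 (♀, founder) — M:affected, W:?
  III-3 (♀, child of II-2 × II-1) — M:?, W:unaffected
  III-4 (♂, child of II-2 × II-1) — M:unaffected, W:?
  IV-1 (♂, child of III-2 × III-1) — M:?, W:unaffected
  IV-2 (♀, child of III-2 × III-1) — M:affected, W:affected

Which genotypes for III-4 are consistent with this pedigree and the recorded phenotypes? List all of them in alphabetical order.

M/I-1 ? ·: MM|Mm
M/I-2 aff ·: mm
M/II-1 un I-1×I-2: Mm
M/II-2 ? ·: MM|Mm|mm
M/III-1 un II-2×II-1: Mm
M/III-2 aff ·: mm
M/III-3 ? II-2×II-1: MM|Mm|mm
M/III-4 un II-2×II-1: MM|Mm
M/IV-1 ? III-2×III-1: Mm|mm
M/IV-2 aff III-2×III-1: mm
⇒ M over [I-1,I-2,II-1,II-2,III-1,III-2,III-3,III-4,IV-1,IV-2]: 48 consistent
W/I-1 aff ·: ww
W/I-2 ? ·: WW|Ww
W/II-1 ? I-1×I-2: Ww
W/II-2 aff ·: ww
W/III-1 un II-2×II-1: Ww
W/III-2 ? ·: Ww|ww
W/III-3 un II-2×II-1: Ww
W/III-4 ? II-2×II-1: Ww|ww
W/IV-1 un III-2×III-1: WW|Ww
W/IV-2 aff III-2×III-1: ww
⇒ W over [I-1,I-2,II-1,II-2,III-1,III-2,III-3,III-4,IV-1,IV-2]: 12 consistent

III-4 ∈ {MM Ww, MM ww, Mm Ww, Mm ww}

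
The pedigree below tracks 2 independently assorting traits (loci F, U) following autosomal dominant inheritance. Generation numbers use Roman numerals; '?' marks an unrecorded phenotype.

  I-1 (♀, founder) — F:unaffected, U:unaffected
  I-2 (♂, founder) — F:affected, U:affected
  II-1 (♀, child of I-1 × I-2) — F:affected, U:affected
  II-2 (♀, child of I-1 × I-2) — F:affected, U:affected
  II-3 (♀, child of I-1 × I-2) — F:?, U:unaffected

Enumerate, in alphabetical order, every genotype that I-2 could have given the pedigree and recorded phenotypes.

F/I-1 un ·: ff
F/I-2 aff ·: Ff|FF
F/II-1 aff I-1×I-2: Ff
F/II-2 aff I-1×I-2: Ff
F/II-3 ? I-1×I-2: ff|Ff
⇒ F over [I-1,I-2,II-1,II-2,II-3]: 3 consistent
U/I-1 un ·: uu
U/I-2 aff ·: Uu
U/II-1 aff I-1×I-2: Uu
U/II-2 aff I-1×I-2: Uu
U/II-3 un I-1×I-2: uu
⇒ U over [I-1,I-2,II-1,II-2,II-3]: 1 consistent

I-2 ∈ {FF Uu, Ff Uu}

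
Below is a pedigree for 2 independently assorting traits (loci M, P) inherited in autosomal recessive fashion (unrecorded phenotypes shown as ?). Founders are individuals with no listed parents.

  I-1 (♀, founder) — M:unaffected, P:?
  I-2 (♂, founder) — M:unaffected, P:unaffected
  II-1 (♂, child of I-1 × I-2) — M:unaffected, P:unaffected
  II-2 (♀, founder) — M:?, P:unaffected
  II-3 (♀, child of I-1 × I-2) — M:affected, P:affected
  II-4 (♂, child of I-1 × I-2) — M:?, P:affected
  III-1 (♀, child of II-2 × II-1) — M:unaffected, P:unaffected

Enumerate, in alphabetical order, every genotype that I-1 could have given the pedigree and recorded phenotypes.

I-1 ∈ {Mm Pp, Mm pp}

M/I-1 un ·: Mm
M/I-2 un ·: Mm
M/II-1 un I-1×I-2: MM|Mm
M/II-2 ? ·: MM|Mm|mm
M/II-3 aff I-1×I-2: mm
M/II-4 ? I-1×I-2: MM|Mm|mm
M/III-1 un II-2×II-1: MM|Mm
⇒ M over [I-1,I-2,II-1,II-2,II-3,II-4,III-1]: 27 consistent
P/I-1 ? ·: Pp|pp
P/I-2 un ·: Pp
P/II-1 un I-1×I-2: PP|Pp
P/II-2 un ·: PP|Pp
P/II-3 aff I-1×I-2: pp
P/II-4 aff I-1×I-2: pp
P/III-1 un II-2×II-1: PP|Pp
⇒ P over [I-1,I-2,II-1,II-2,II-3,II-4,III-1]: 11 consistent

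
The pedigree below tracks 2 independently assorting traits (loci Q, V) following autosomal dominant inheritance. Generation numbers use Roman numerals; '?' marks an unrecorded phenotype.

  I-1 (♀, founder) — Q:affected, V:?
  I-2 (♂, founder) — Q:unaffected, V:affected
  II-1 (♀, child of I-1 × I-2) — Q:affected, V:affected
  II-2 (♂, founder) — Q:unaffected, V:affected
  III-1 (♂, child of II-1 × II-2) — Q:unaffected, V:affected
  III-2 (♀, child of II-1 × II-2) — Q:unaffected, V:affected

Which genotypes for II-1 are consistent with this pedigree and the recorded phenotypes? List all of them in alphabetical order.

II-1 ∈ {Qq VV, Qq Vv}

Q/I-1 aff ·: Qq|QQ
Q/I-2 un ·: qq
Q/II-1 aff I-1×I-2: Qq
Q/II-2 un ·: qq
Q/III-1 un II-1×II-2: qq
Q/III-2 un II-1×II-2: qq
⇒ Q over [I-1,I-2,II-1,II-2,III-1,III-2]: 2 consistent
V/I-1 ? ·: vv|Vv|VV
V/I-2 aff ·: Vv|VV
V/II-1 aff I-1×I-2: Vv|VV
V/II-2 aff ·: Vv|VV
V/III-1 aff II-1×II-2: Vv|VV
V/III-2 aff II-1×II-2: Vv|VV
⇒ V over [I-1,I-2,II-1,II-2,III-1,III-2]: 60 consistent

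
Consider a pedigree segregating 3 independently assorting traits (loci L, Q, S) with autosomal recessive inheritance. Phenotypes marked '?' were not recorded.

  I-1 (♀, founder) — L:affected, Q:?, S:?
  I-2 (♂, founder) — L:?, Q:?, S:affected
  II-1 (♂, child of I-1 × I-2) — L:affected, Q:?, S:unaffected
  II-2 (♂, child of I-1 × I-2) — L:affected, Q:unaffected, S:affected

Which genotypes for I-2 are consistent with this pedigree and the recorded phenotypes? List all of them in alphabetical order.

I-2 ∈ {Ll QQ ss, Ll Qq ss, Ll qq ss, ll QQ ss, ll Qq ss, ll qq ss}

L/I-1 aff ·: ll
L/I-2 ? ·: Ll|ll
L/II-1 aff I-1×I-2: ll
L/II-2 aff I-1×I-2: ll
⇒ L over [I-1,I-2,II-1,II-2]: 2 consistent
Q/I-1 ? ·: QQ|Qq|qq
Q/I-2 ? ·: QQ|Qq|qq
Q/II-1 ? I-1×I-2: QQ|Qq|qq
Q/II-2 un I-1×I-2: QQ|Qq
⇒ Q over [I-1,I-2,II-1,II-2]: 21 consistent
S/I-1 ? ·: Ss
S/I-2 aff ·: ss
S/II-1 un I-1×I-2: Ss
S/II-2 aff I-1×I-2: ss
⇒ S over [I-1,I-2,II-1,II-2]: 1 consistent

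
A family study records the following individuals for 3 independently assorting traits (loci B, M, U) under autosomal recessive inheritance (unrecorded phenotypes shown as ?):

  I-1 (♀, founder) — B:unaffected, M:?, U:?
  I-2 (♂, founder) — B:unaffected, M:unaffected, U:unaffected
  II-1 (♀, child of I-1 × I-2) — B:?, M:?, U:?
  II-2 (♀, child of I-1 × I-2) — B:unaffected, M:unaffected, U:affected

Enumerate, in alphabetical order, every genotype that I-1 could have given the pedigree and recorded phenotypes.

B/I-1 un ·: BB|Bb
B/I-2 un ·: BB|Bb
B/II-1 ? I-1×I-2: BB|Bb|bb
B/II-2 un I-1×I-2: BB|Bb
⇒ B over [I-1,I-2,II-1,II-2]: 15 consistent
M/I-1 ? ·: MM|Mm|mm
M/I-2 un ·: MM|Mm
M/II-1 ? I-1×I-2: MM|Mm|mm
M/II-2 un I-1×I-2: MM|Mm
⇒ M over [I-1,I-2,II-1,II-2]: 18 consistent
U/I-1 ? ·: Uu|uu
U/I-2 un ·: Uu
U/II-1 ? I-1×I-2: UU|Uu|uu
U/II-2 aff I-1×I-2: uu
⇒ U over [I-1,I-2,II-1,II-2]: 5 consistent

I-1 ∈ {BB MM Uu, BB MM uu, BB Mm Uu, BB Mm uu, BB mm Uu, BB mm uu, Bb MM Uu, Bb MM uu, Bb Mm Uu, Bb Mm uu, Bb mm Uu, Bb mm uu}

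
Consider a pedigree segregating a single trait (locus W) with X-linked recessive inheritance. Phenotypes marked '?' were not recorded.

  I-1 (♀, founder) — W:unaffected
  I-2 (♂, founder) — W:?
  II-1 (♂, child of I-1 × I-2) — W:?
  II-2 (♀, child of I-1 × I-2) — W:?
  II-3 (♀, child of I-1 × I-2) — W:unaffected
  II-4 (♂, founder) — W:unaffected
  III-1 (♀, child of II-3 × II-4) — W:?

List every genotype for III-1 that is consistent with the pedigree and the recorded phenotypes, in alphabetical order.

III-1 ∈ {X^WX^W, X^WX^w}

W/I-1 un ·: X^WX^W|X^WX^w
W/I-2 ? ·: X^WY|X^wY
W/II-1 ? I-1×I-2: X^WY|X^wY
W/II-2 ? I-1×I-2: X^WX^W|X^WX^w|X^wX^w
W/II-3 un I-1×I-2: X^WX^W|X^WX^w
W/II-4 un ·: X^WY
W/III-1 ? II-3×II-4: X^WX^W|X^WX^w
⇒ W over [I-1,I-2,II-1,II-2,II-3,II-4,III-1]: 23 consistent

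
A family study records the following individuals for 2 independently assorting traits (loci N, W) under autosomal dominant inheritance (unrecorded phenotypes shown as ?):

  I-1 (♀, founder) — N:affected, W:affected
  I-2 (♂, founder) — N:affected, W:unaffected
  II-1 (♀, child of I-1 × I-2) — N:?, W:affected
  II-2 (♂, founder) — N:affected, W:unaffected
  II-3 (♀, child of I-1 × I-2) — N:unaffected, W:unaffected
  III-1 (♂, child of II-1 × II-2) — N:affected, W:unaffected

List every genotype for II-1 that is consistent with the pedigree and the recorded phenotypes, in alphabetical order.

II-1 ∈ {NN Ww, Nn Ww, nn Ww}

N/I-1 aff ·: Nn
N/I-2 aff ·: Nn
N/II-1 ? I-1×I-2: nn|Nn|NN
N/II-2 aff ·: Nn|NN
N/II-3 un I-1×I-2: nn
N/III-1 aff II-1×II-2: Nn|NN
⇒ N over [I-1,I-2,II-1,II-2,II-3,III-1]: 9 consistent
W/I-1 aff ·: Ww
W/I-2 un ·: ww
W/II-1 aff I-1×I-2: Ww
W/II-2 un ·: ww
W/II-3 un I-1×I-2: ww
W/III-1 un II-1×II-2: ww
⇒ W over [I-1,I-2,II-1,II-2,II-3,III-1]: 1 consistent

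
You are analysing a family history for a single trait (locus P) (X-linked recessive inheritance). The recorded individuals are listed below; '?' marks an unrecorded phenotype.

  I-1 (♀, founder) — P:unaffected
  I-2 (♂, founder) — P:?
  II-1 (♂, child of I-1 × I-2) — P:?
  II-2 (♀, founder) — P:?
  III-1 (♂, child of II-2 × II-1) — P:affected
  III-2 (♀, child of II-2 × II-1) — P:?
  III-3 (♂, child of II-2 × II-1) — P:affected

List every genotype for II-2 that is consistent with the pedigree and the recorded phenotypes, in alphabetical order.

P/I-1 un ·: X^PX^P|X^PX^p
P/I-2 ? ·: X^PY|X^pY
P/II-1 ? I-1×I-2: X^PY|X^pY
P/II-2 ? ·: X^PX^p|X^pX^p
P/III-1 aff II-2×II-1: X^pY
P/III-2 ? II-2×II-1: X^PX^P|X^PX^p|X^pX^p
P/III-3 aff II-2×II-1: X^pY
⇒ P over [I-1,I-2,II-1,II-2,III-1,III-2,III-3]: 18 consistent

II-2 ∈ {X^PX^p, X^pX^p}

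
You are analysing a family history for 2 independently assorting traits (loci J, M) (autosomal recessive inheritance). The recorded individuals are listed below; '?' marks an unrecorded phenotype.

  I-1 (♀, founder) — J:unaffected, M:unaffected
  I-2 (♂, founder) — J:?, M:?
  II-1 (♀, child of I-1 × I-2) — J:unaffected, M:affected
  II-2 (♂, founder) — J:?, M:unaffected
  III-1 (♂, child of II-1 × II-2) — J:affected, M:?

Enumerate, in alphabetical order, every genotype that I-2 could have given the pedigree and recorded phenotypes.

I-2 ∈ {JJ Mm, JJ mm, Jj Mm, Jj mm, jj Mm, jj mm}

J/I-1 un ·: JJ|Jj
J/I-2 ? ·: JJ|Jj|jj
J/II-1 un I-1×I-2: Jj
J/II-2 ? ·: Jj|jj
J/III-1 aff II-1×II-2: jj
⇒ J over [I-1,I-2,II-1,II-2,III-1]: 10 consistent
M/I-1 un ·: Mm
M/I-2 ? ·: Mm|mm
M/II-1 aff I-1×I-2: mm
M/II-2 un ·: MM|Mm
M/III-1 ? II-1×II-2: Mm|mm
⇒ M over [I-1,I-2,II-1,II-2,III-1]: 6 consistent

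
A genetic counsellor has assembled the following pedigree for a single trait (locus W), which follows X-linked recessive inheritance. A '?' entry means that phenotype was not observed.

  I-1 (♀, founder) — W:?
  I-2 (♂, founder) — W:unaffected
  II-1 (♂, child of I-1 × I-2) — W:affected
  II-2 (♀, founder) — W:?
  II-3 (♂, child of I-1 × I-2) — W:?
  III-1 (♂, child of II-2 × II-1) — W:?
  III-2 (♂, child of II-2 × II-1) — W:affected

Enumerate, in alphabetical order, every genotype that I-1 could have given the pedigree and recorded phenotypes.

W/I-1 ? ·: X^WX^w|X^wX^w
W/I-2 un ·: X^WY
W/II-1 aff I-1×I-2: X^wY
W/II-2 ? ·: X^WX^w|X^wX^w
W/II-3 ? I-1×I-2: X^WY|X^wY
W/III-1 ? II-2×II-1: X^WY|X^wY
W/III-2 aff II-2×II-1: X^wY
⇒ W over [I-1,I-2,II-1,II-2,II-3,III-1,III-2]: 9 consistent

I-1 ∈ {X^WX^w, X^wX^w}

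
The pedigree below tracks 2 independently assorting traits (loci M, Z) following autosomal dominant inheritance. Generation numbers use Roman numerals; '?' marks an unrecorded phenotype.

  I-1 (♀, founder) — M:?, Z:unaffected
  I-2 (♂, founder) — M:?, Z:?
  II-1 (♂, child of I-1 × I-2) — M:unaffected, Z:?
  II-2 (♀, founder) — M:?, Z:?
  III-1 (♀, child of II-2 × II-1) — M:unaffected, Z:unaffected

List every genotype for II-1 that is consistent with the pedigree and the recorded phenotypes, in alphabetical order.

M/I-1 ? ·: mm|Mm
M/I-2 ? ·: mm|Mm
M/II-1 un I-1×I-2: mm
M/II-2 ? ·: mm|Mm
M/III-1 un II-2×II-1: mm
⇒ M over [I-1,I-2,II-1,II-2,III-1]: 8 consistent
Z/I-1 un ·: zz
Z/I-2 ? ·: zz|Zz|ZZ
Z/II-1 ? I-1×I-2: zz|Zz
Z/II-2 ? ·: zz|Zz
Z/III-1 un II-2×II-1: zz
⇒ Z over [I-1,I-2,II-1,II-2,III-1]: 8 consistent

II-1 ∈ {mm Zz, mm zz}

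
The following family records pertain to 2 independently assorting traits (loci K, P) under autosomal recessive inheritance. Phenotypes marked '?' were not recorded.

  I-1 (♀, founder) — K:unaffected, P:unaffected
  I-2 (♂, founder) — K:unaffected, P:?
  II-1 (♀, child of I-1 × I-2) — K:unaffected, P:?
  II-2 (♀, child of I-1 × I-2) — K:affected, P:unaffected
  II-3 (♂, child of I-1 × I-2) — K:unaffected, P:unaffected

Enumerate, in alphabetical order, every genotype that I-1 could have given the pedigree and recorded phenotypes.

K/I-1 un ·: Kk
K/I-2 un ·: Kk
K/II-1 un I-1×I-2: KK|Kk
K/II-2 aff I-1×I-2: kk
K/II-3 un I-1×I-2: KK|Kk
⇒ K over [I-1,I-2,II-1,II-2,II-3]: 4 consistent
P/I-1 un ·: PP|Pp
P/I-2 ? ·: PP|Pp|pp
P/II-1 ? I-1×I-2: PP|Pp|pp
P/II-2 un I-1×I-2: PP|Pp
P/II-3 un I-1×I-2: PP|Pp
⇒ P over [I-1,I-2,II-1,II-2,II-3]: 32 consistent

I-1 ∈ {Kk PP, Kk Pp}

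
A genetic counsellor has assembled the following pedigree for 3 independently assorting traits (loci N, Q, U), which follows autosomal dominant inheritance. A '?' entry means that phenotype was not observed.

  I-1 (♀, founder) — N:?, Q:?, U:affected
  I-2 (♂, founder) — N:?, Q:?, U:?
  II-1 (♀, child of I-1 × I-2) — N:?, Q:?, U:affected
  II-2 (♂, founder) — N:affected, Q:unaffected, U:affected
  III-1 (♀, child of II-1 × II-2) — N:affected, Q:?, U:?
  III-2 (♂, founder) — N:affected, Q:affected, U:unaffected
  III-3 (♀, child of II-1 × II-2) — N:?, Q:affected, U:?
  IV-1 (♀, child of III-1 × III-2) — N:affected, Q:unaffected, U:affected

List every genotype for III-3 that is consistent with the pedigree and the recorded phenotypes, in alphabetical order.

III-3 ∈ {NN Qq UU, NN Qq Uu, NN Qq uu, Nn Qq UU, Nn Qq Uu, Nn Qq uu, nn Qq UU, nn Qq Uu, nn Qq uu}

N/I-1 ? ·: nn|Nn|NN
N/I-2 ? ·: nn|Nn|NN
N/II-1 ? I-1×I-2: nn|Nn|NN
N/II-2 aff ·: Nn|NN
N/III-1 aff II-1×II-2: Nn|NN
N/III-2 aff ·: Nn|NN
N/III-3 ? II-1×II-2: nn|Nn|NN
N/IV-1 aff III-1×III-2: Nn|NN
⇒ N over [I-1,I-2,II-1,II-2,III-1,III-2,III-3,IV-1]: 361 consistent
Q/I-1 ? ·: qq|Qq|QQ
Q/I-2 ? ·: qq|Qq|QQ
Q/II-1 ? I-1×I-2: Qq|QQ
Q/II-2 un ·: qq
Q/III-1 ? II-1×II-2: qq|Qq
Q/III-2 aff ·: Qq
Q/III-3 aff II-1×II-2: Qq
Q/IV-1 un III-1×III-2: qq
⇒ Q over [I-1,I-2,II-1,II-2,III-1,III-2,III-3,IV-1]: 18 consistent
U/I-1 aff ·: Uu|UU
U/I-2 ? ·: uu|Uu|UU
U/II-1 aff I-1×I-2: Uu|UU
U/II-2 aff ·: Uu|UU
U/III-1 ? II-1×II-2: Uu|UU
U/III-2 un ·: uu
U/III-3 ? II-1×II-2: uu|Uu|UU
U/IV-1 aff III-1×III-2: Uu
⇒ U over [I-1,I-2,II-1,II-2,III-1,III-2,III-3,IV-1]: 70 consistent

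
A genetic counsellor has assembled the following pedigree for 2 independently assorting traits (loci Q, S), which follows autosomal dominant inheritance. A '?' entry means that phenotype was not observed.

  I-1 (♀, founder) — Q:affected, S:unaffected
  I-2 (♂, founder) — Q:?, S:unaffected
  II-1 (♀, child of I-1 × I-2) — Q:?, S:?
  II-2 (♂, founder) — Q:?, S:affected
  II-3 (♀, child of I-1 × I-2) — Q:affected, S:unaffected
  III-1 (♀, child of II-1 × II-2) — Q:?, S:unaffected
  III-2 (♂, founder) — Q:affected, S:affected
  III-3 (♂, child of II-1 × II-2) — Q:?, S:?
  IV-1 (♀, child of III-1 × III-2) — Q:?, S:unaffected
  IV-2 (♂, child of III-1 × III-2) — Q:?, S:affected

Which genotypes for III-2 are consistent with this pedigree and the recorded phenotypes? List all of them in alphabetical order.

III-2 ∈ {QQ Ss, Qq Ss}

Q/I-1 aff ·: Qq|QQ
Q/I-2 ? ·: qq|Qq|QQ
Q/II-1 ? I-1×I-2: qq|Qq|QQ
Q/II-2 ? ·: qq|Qq|QQ
Q/II-3 aff I-1×I-2: Qq|QQ
Q/III-1 ? II-1×II-2: qq|Qq|QQ
Q/III-2 aff ·: Qq|QQ
Q/III-3 ? II-1×II-2: qq|Qq|QQ
Q/IV-1 ? III-1×III-2: qq|Qq|QQ
Q/IV-2 ? III-1×III-2: qq|Qq|QQ
⇒ Q over [I-1,I-2,II-1,II-2,II-3,III-1,III-2,III-3,IV-1,IV-2]: 1668 consistent
S/I-1 un ·: ss
S/I-2 un ·: ss
S/II-1 ? I-1×I-2: ss
S/II-2 aff ·: Ss
S/II-3 un I-1×I-2: ss
S/III-1 un II-1×II-2: ss
S/III-2 aff ·: Ss
S/III-3 ? II-1×II-2: ss|Ss
S/IV-1 un III-1×III-2: ss
S/IV-2 aff III-1×III-2: Ss
⇒ S over [I-1,I-2,II-1,II-2,II-3,III-1,III-2,III-3,IV-1,IV-2]: 2 consistent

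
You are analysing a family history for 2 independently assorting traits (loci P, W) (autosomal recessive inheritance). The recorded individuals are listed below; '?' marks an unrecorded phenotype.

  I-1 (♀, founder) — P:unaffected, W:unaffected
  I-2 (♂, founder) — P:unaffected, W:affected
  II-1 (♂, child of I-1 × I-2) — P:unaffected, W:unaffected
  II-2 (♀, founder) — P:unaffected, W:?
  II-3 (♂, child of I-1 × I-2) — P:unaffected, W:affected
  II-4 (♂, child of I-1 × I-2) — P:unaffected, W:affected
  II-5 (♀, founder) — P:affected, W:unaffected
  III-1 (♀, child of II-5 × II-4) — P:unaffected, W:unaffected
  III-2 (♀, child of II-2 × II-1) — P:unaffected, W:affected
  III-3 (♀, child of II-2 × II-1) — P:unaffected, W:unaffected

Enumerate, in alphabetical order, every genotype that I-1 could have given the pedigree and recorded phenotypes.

I-1 ∈ {PP Ww, Pp Ww}

P/I-1 un ·: PP|Pp
P/I-2 un ·: PP|Pp
P/II-1 un I-1×I-2: PP|Pp
P/II-2 un ·: PP|Pp
P/II-3 un I-1×I-2: PP|Pp
P/II-4 un I-1×I-2: PP|Pp
P/II-5 aff ·: pp
P/III-1 un II-5×II-4: Pp
P/III-2 un II-2×II-1: PP|Pp
P/III-3 un II-2×II-1: PP|Pp
⇒ P over [I-1,I-2,II-1,II-2,II-3,II-4,II-5,III-1,III-2,III-3]: 161 consistent
W/I-1 un ·: Ww
W/I-2 aff ·: ww
W/II-1 un I-1×I-2: Ww
W/II-2 ? ·: Ww|ww
W/II-3 aff I-1×I-2: ww
W/II-4 aff I-1×I-2: ww
W/II-5 un ·: WW|Ww
W/III-1 un II-5×II-4: Ww
W/III-2 aff II-2×II-1: ww
W/III-3 un II-2×II-1: WW|Ww
⇒ W over [I-1,I-2,II-1,II-2,II-3,II-4,II-5,III-1,III-2,III-3]: 6 consistent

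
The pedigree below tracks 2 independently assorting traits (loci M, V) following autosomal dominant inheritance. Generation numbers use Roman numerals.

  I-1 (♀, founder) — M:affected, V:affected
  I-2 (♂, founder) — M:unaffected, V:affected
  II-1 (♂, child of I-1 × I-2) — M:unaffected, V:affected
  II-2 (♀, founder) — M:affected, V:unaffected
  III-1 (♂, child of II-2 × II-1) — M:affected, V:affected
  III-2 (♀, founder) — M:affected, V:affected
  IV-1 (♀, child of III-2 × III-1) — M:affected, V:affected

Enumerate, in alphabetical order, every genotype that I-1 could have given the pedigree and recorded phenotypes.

M/I-1 aff ·: Mm
M/I-2 un ·: mm
M/II-1 un I-1×I-2: mm
M/II-2 aff ·: Mm|MM
M/III-1 aff II-2×II-1: Mm
M/III-2 aff ·: Mm|MM
M/IV-1 aff III-2×III-1: Mm|MM
⇒ M over [I-1,I-2,II-1,II-2,III-1,III-2,IV-1]: 8 consistent
V/I-1 aff ·: Vv|VV
V/I-2 aff ·: Vv|VV
V/II-1 aff I-1×I-2: Vv|VV
V/II-2 un ·: vv
V/III-1 aff II-2×II-1: Vv
V/III-2 aff ·: Vv|VV
V/IV-1 aff III-2×III-1: Vv|VV
⇒ V over [I-1,I-2,II-1,II-2,III-1,III-2,IV-1]: 28 consistent

I-1 ∈ {Mm VV, Mm Vv}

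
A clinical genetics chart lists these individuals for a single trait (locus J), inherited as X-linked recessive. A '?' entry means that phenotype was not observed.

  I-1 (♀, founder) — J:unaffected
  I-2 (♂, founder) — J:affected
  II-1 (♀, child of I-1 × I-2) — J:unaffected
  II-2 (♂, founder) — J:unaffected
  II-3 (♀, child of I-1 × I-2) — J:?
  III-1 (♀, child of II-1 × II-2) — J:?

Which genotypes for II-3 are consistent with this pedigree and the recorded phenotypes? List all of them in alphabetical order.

II-3 ∈ {X^JX^j, X^jX^j}

J/I-1 un ·: X^JX^J|X^JX^j
J/I-2 aff ·: X^jY
J/II-1 un I-1×I-2: X^JX^j
J/II-2 un ·: X^JY
J/II-3 ? I-1×I-2: X^JX^j|X^jX^j
J/III-1 ? II-1×II-2: X^JX^J|X^JX^j
⇒ J over [I-1,I-2,II-1,II-2,II-3,III-1]: 6 consistent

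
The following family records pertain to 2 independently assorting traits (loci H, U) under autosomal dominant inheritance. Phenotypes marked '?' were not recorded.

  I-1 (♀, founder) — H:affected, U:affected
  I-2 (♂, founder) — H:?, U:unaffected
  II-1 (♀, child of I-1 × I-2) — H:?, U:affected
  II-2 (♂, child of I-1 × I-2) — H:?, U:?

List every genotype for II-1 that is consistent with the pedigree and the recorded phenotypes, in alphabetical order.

H/I-1 aff ·: Hh|HH
H/I-2 ? ·: hh|Hh|HH
H/II-1 ? I-1×I-2: hh|Hh|HH
H/II-2 ? I-1×I-2: hh|Hh|HH
⇒ H over [I-1,I-2,II-1,II-2]: 23 consistent
U/I-1 aff ·: Uu|UU
U/I-2 un ·: uu
U/II-1 aff I-1×I-2: Uu
U/II-2 ? I-1×I-2: uu|Uu
⇒ U over [I-1,I-2,II-1,II-2]: 3 consistent

II-1 ∈ {HH Uu, Hh Uu, hh Uu}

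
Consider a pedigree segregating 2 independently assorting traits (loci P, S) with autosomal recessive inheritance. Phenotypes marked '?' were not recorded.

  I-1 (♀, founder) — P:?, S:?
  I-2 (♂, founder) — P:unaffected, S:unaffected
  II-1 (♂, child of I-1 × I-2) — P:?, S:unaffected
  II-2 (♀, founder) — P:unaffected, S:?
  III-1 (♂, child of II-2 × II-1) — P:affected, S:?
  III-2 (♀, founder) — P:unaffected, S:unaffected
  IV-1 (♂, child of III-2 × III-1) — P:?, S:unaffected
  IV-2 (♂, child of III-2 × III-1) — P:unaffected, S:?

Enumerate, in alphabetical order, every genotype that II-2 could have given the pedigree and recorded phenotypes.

II-2 ∈ {Pp SS, Pp Ss, Pp ss}

P/I-1 ? ·: PP|Pp|pp
P/I-2 un ·: PP|Pp
P/II-1 ? I-1×I-2: Pp|pp
P/II-2 un ·: Pp
P/III-1 aff II-2×II-1: pp
P/III-2 un ·: PP|Pp
P/IV-1 ? III-2×III-1: Pp|pp
P/IV-2 un III-2×III-1: Pp
⇒ P over [I-1,I-2,II-1,II-2,III-1,III-2,IV-1,IV-2]: 21 consistent
S/I-1 ? ·: SS|Ss|ss
S/I-2 un ·: SS|Ss
S/II-1 un I-1×I-2: SS|Ss
S/II-2 ? ·: SS|Ss|ss
S/III-1 ? II-2×II-1: SS|Ss|ss
S/III-2 un ·: SS|Ss
S/IV-1 un III-2×III-1: SS|Ss
S/IV-2 ? III-2×III-1: SS|Ss|ss
⇒ S over [I-1,I-2,II-1,II-2,III-1,III-2,IV-1,IV-2]: 350 consistent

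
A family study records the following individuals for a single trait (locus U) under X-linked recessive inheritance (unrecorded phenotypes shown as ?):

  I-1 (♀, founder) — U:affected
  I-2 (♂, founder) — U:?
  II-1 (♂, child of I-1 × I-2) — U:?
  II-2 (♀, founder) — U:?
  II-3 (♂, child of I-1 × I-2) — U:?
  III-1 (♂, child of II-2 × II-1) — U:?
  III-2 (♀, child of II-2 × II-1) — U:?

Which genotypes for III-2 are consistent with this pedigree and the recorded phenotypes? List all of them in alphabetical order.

U/I-1 aff ·: X^uX^u
U/I-2 ? ·: X^UY|X^uY
U/II-1 ? I-1×I-2: X^uY
U/II-2 ? ·: X^UX^U|X^UX^u|X^uX^u
U/II-3 ? I-1×I-2: X^uY
U/III-1 ? II-2×II-1: X^UY|X^uY
U/III-2 ? II-2×II-1: X^UX^u|X^uX^u
⇒ U over [I-1,I-2,II-1,II-2,II-3,III-1,III-2]: 12 consistent

III-2 ∈ {X^UX^u, X^uX^u}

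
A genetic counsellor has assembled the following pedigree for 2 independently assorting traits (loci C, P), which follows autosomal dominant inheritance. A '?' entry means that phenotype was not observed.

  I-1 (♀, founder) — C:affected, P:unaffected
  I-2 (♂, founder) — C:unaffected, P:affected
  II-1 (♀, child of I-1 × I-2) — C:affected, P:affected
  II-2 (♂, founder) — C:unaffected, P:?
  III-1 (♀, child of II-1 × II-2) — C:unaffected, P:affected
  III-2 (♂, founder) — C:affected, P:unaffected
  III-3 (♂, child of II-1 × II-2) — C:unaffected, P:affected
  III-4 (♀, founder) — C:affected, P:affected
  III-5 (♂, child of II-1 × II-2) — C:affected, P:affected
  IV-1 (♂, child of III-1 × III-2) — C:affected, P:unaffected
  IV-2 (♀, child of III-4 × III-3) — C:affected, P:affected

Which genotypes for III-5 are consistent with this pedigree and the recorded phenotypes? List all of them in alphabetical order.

C/I-1 aff ·: Cc|CC
C/I-2 un ·: cc
C/II-1 aff I-1×I-2: Cc
C/II-2 un ·: cc
C/III-1 un II-1×II-2: cc
C/III-2 aff ·: Cc|CC
C/III-3 un II-1×II-2: cc
C/III-4 aff ·: Cc|CC
C/III-5 aff II-1×II-2: Cc
C/IV-1 aff III-1×III-2: Cc
C/IV-2 aff III-4×III-3: Cc
⇒ C over [I-1,I-2,II-1,II-2,III-1,III-2,III-3,III-4,III-5,IV-1,IV-2]: 8 consistent
P/I-1 un ·: pp
P/I-2 aff ·: Pp|PP
P/II-1 aff I-1×I-2: Pp
P/II-2 ? ·: pp|Pp|PP
P/III-1 aff II-1×II-2: Pp
P/III-2 un ·: pp
P/III-3 aff II-1×II-2: Pp|PP
P/III-4 aff ·: Pp|PP
P/III-5 aff II-1×II-2: Pp|PP
P/IV-1 un III-1×III-2: pp
P/IV-2 aff III-4×III-3: Pp|PP
⇒ P over [I-1,I-2,II-1,II-2,III-1,III-2,III-3,III-4,III-5,IV-1,IV-2]: 64 consistent

III-5 ∈ {Cc PP, Cc Pp}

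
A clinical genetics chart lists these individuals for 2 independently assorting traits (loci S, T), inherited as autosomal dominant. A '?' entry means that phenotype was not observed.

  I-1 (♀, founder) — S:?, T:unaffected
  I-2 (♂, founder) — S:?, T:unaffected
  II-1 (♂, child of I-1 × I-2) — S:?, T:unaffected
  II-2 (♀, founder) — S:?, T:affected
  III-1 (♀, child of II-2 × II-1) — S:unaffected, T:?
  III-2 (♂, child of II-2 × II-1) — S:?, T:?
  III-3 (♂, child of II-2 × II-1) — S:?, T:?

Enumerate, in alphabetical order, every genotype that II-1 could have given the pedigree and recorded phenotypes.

II-1 ∈ {Ss tt, ss tt}

S/I-1 ? ·: ss|Ss|SS
S/I-2 ? ·: ss|Ss|SS
S/II-1 ? I-1×I-2: ss|Ss
S/II-2 ? ·: ss|Ss
S/III-1 un II-2×II-1: ss
S/III-2 ? II-2×II-1: ss|Ss|SS
S/III-3 ? II-2×II-1: ss|Ss|SS
⇒ S over [I-1,I-2,II-1,II-2,III-1,III-2,III-3]: 111 consistent
T/I-1 un ·: tt
T/I-2 un ·: tt
T/II-1 un I-1×I-2: tt
T/II-2 aff ·: Tt|TT
T/III-1 ? II-2×II-1: tt|Tt
T/III-2 ? II-2×II-1: tt|Tt
T/III-3 ? II-2×II-1: tt|Tt
⇒ T over [I-1,I-2,II-1,II-2,III-1,III-2,III-3]: 9 consistent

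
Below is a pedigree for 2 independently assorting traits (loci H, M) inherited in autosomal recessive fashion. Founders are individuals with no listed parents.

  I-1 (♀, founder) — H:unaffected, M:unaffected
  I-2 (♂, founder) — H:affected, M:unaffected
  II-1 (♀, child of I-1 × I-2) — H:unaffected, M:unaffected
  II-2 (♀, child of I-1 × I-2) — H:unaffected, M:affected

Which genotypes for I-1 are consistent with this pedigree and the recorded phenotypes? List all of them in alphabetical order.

I-1 ∈ {HH Mm, Hh Mm}

H/I-1 un ·: HH|Hh
H/I-2 aff ·: hh
H/II-1 un I-1×I-2: Hh
H/II-2 un I-1×I-2: Hh
⇒ H over [I-1,I-2,II-1,II-2]: 2 consistent
M/I-1 un ·: Mm
M/I-2 un ·: Mm
M/II-1 un I-1×I-2: MM|Mm
M/II-2 aff I-1×I-2: mm
⇒ M over [I-1,I-2,II-1,II-2]: 2 consistent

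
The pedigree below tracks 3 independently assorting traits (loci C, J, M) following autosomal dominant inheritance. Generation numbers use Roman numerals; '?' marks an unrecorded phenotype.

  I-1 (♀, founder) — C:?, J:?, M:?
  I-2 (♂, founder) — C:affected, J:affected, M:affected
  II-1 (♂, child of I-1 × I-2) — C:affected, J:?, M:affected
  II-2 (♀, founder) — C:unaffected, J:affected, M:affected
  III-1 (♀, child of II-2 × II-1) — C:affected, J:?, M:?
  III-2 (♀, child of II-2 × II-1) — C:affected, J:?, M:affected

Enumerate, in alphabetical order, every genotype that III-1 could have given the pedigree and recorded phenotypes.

C/I-1 ? ·: cc|Cc|CC
C/I-2 aff ·: Cc|CC
C/II-1 aff I-1×I-2: Cc|CC
C/II-2 un ·: cc
C/III-1 aff II-2×II-1: Cc
C/III-2 aff II-2×II-1: Cc
⇒ C over [I-1,I-2,II-1,II-2,III-1,III-2]: 9 consistent
J/I-1 ? ·: jj|Jj|JJ
J/I-2 aff ·: Jj|JJ
J/II-1 ? I-1×I-2: jj|Jj|JJ
J/II-2 aff ·: Jj|JJ
J/III-1 ? II-2×II-1: jj|Jj|JJ
J/III-2 ? II-2×II-1: jj|Jj|JJ
⇒ J over [I-1,I-2,II-1,II-2,III-1,III-2]: 95 consistent
M/I-1 ? ·: mm|Mm|MM
M/I-2 aff ·: Mm|MM
M/II-1 aff I-1×I-2: Mm|MM
M/II-2 aff ·: Mm|MM
M/III-1 ? II-2×II-1: mm|Mm|MM
M/III-2 aff II-2×II-1: Mm|MM
⇒ M over [I-1,I-2,II-1,II-2,III-1,III-2]: 70 consistent

III-1 ∈ {Cc JJ MM, Cc JJ Mm, Cc JJ mm, Cc Jj MM, Cc Jj Mm, Cc Jj mm, Cc jj MM, Cc jj Mm, Cc jj mm}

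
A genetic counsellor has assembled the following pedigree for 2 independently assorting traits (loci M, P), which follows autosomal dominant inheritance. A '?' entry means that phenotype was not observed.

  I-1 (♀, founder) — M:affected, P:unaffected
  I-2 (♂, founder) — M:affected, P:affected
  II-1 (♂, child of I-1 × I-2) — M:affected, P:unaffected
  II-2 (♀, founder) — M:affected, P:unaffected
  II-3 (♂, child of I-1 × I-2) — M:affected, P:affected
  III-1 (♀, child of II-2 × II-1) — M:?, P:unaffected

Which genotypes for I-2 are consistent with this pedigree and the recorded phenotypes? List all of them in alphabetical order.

I-2 ∈ {MM Pp, Mm Pp}

M/I-1 aff ·: Mm|MM
M/I-2 aff ·: Mm|MM
M/II-1 aff I-1×I-2: Mm|MM
M/II-2 aff ·: Mm|MM
M/II-3 aff I-1×I-2: Mm|MM
M/III-1 ? II-2×II-1: mm|Mm|MM
⇒ M over [I-1,I-2,II-1,II-2,II-3,III-1]: 51 consistent
P/I-1 un ·: pp
P/I-2 aff ·: Pp
P/II-1 un I-1×I-2: pp
P/II-2 un ·: pp
P/II-3 aff I-1×I-2: Pp
P/III-1 un II-2×II-1: pp
⇒ P over [I-1,I-2,II-1,II-2,II-3,III-1]: 1 consistent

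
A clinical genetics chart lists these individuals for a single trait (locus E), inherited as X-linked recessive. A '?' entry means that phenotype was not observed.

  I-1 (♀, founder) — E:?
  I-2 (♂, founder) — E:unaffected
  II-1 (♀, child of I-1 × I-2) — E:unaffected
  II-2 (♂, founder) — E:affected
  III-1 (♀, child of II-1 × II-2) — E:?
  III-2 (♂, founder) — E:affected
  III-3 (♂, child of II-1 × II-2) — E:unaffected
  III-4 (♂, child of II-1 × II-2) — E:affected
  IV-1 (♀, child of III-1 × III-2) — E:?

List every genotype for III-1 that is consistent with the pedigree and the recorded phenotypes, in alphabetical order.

III-1 ∈ {X^EX^e, X^eX^e}

E/I-1 ? ·: X^EX^e|X^eX^e
E/I-2 un ·: X^EY
E/II-1 un I-1×I-2: X^EX^e
E/II-2 aff ·: X^eY
E/III-1 ? II-1×II-2: X^EX^e|X^eX^e
E/III-2 aff ·: X^eY
E/III-3 un II-1×II-2: X^EY
E/III-4 aff II-1×II-2: X^eY
E/IV-1 ? III-1×III-2: X^EX^e|X^eX^e
⇒ E over [I-1,I-2,II-1,II-2,III-1,III-2,III-3,III-4,IV-1]: 6 consistent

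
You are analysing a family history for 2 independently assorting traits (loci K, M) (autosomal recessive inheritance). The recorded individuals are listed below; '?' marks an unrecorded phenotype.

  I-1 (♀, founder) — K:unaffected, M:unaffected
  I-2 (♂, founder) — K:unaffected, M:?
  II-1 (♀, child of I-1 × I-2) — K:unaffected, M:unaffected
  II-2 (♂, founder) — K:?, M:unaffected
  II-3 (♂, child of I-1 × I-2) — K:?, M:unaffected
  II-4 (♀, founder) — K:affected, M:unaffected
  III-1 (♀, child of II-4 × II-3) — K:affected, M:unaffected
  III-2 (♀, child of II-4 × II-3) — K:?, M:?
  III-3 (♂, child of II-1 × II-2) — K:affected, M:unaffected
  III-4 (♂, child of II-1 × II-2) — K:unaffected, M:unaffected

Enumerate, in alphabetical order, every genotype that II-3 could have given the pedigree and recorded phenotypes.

II-3 ∈ {Kk MM, Kk Mm, kk MM, kk Mm}

K/I-1 un ·: KK|Kk
K/I-2 un ·: KK|Kk
K/II-1 un I-1×I-2: Kk
K/II-2 ? ·: Kk|kk
K/II-3 ? I-1×I-2: Kk|kk
K/II-4 aff ·: kk
K/III-1 aff II-4×II-3: kk
K/III-2 ? II-4×II-3: Kk|kk
K/III-3 aff II-1×II-2: kk
K/III-4 un II-1×II-2: KK|Kk
⇒ K over [I-1,I-2,II-1,II-2,II-3,II-4,III-1,III-2,III-3,III-4]: 21 consistent
M/I-1 un ·: MM|Mm
M/I-2 ? ·: MM|Mm|mm
M/II-1 un I-1×I-2: MM|Mm
M/II-2 un ·: MM|Mm
M/II-3 un I-1×I-2: MM|Mm
M/II-4 un ·: MM|Mm
M/III-1 un II-4×II-3: MM|Mm
M/III-2 ? II-4×II-3: MM|Mm|mm
M/III-3 un II-1×II-2: MM|Mm
M/III-4 un II-1×II-2: MM|Mm
⇒ M over [I-1,I-2,II-1,II-2,II-3,II-4,III-1,III-2,III-3,III-4]: 770 consistent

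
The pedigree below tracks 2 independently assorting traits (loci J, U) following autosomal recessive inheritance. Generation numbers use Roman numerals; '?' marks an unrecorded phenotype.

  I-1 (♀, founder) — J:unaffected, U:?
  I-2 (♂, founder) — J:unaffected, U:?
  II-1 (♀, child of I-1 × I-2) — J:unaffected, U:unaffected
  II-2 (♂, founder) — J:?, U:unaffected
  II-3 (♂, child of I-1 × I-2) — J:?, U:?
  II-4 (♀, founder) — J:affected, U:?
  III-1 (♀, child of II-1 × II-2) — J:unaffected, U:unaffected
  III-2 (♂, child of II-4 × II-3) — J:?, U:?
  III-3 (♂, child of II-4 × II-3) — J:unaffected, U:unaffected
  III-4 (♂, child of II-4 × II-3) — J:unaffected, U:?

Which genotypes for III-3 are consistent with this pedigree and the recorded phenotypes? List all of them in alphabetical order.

III-3 ∈ {Jj UU, Jj Uu}

J/I-1 un ·: JJ|Jj
J/I-2 un ·: JJ|Jj
J/II-1 un I-1×I-2: JJ|Jj
J/II-2 ? ·: JJ|Jj|jj
J/II-3 ? I-1×I-2: JJ|Jj
J/II-4 aff ·: jj
J/III-1 un II-1×II-2: JJ|Jj
J/III-2 ? II-4×II-3: Jj|jj
J/III-3 un II-4×II-3: Jj
J/III-4 un II-4×II-3: Jj
⇒ J over [I-1,I-2,II-1,II-2,II-3,II-4,III-1,III-2,III-3,III-4]: 85 consistent
U/I-1 ? ·: UU|Uu|uu
U/I-2 ? ·: UU|Uu|uu
U/II-1 un I-1×I-2: UU|Uu
U/II-2 un ·: UU|Uu
U/II-3 ? I-1×I-2: UU|Uu|uu
U/II-4 ? ·: UU|Uu|uu
U/III-1 un II-1×II-2: UU|Uu
U/III-2 ? II-4×II-3: UU|Uu|uu
U/III-3 un II-4×II-3: UU|Uu
U/III-4 ? II-4×II-3: UU|Uu|uu
⇒ U over [I-1,I-2,II-1,II-2,II-3,II-4,III-1,III-2,III-3,III-4]: 1425 consistent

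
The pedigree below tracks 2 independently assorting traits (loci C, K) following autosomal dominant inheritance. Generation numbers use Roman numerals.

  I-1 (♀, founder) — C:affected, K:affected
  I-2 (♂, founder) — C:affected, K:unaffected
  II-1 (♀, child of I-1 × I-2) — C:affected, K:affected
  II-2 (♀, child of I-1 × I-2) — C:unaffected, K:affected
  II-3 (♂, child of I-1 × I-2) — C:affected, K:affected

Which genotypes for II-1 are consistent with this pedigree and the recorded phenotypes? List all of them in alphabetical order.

II-1 ∈ {CC Kk, Cc Kk}

C/I-1 aff ·: Cc
C/I-2 aff ·: Cc
C/II-1 aff I-1×I-2: Cc|CC
C/II-2 un I-1×I-2: cc
C/II-3 aff I-1×I-2: Cc|CC
⇒ C over [I-1,I-2,II-1,II-2,II-3]: 4 consistent
K/I-1 aff ·: Kk|KK
K/I-2 un ·: kk
K/II-1 aff I-1×I-2: Kk
K/II-2 aff I-1×I-2: Kk
K/II-3 aff I-1×I-2: Kk
⇒ K over [I-1,I-2,II-1,II-2,II-3]: 2 consistent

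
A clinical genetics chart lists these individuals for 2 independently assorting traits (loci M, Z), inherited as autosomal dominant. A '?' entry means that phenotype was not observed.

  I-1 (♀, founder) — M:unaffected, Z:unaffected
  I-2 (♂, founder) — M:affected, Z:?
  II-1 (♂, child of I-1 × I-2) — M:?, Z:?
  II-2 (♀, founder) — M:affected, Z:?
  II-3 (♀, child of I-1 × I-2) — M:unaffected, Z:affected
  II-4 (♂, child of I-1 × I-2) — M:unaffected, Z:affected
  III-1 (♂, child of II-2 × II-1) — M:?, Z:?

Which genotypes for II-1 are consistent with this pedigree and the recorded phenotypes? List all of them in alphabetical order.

II-1 ∈ {Mm Zz, Mm zz, mm Zz, mm zz}

M/I-1 un ·: mm
M/I-2 aff ·: Mm
M/II-1 ? I-1×I-2: mm|Mm
M/II-2 aff ·: Mm|MM
M/II-3 un I-1×I-2: mm
M/II-4 un I-1×I-2: mm
M/III-1 ? II-2×II-1: mm|Mm|MM
⇒ M over [I-1,I-2,II-1,II-2,II-3,II-4,III-1]: 8 consistent
Z/I-1 un ·: zz
Z/I-2 ? ·: Zz|ZZ
Z/II-1 ? I-1×I-2: zz|Zz
Z/II-2 ? ·: zz|Zz|ZZ
Z/II-3 aff I-1×I-2: Zz
Z/II-4 aff I-1×I-2: Zz
Z/III-1 ? II-2×II-1: zz|Zz|ZZ
⇒ Z over [I-1,I-2,II-1,II-2,II-3,II-4,III-1]: 18 consistent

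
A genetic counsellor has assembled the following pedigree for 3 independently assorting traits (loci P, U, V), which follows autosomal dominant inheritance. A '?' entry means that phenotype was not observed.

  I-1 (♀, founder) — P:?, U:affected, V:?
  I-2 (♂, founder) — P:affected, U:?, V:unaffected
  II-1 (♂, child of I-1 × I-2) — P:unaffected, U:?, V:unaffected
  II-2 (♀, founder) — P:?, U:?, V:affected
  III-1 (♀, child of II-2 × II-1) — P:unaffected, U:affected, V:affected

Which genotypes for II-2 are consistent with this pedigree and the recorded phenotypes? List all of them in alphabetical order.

P/I-1 ? ·: pp|Pp
P/I-2 aff ·: Pp
P/II-1 un I-1×I-2: pp
P/II-2 ? ·: pp|Pp
P/III-1 un II-2×II-1: pp
⇒ P over [I-1,I-2,II-1,II-2,III-1]: 4 consistent
U/I-1 aff ·: Uu|UU
U/I-2 ? ·: uu|Uu|UU
U/II-1 ? I-1×I-2: uu|Uu|UU
U/II-2 ? ·: uu|Uu|UU
U/III-1 aff II-2×II-1: Uu|UU
⇒ U over [I-1,I-2,II-1,II-2,III-1]: 45 consistent
V/I-1 ? ·: vv|Vv
V/I-2 un ·: vv
V/II-1 un I-1×I-2: vv
V/II-2 aff ·: Vv|VV
V/III-1 aff II-2×II-1: Vv
⇒ V over [I-1,I-2,II-1,II-2,III-1]: 4 consistent

II-2 ∈ {Pp UU VV, Pp UU Vv, Pp Uu VV, Pp Uu Vv, Pp uu VV, Pp uu Vv, pp UU VV, pp UU Vv, pp Uu VV, pp Uu Vv, pp uu VV, pp uu Vv}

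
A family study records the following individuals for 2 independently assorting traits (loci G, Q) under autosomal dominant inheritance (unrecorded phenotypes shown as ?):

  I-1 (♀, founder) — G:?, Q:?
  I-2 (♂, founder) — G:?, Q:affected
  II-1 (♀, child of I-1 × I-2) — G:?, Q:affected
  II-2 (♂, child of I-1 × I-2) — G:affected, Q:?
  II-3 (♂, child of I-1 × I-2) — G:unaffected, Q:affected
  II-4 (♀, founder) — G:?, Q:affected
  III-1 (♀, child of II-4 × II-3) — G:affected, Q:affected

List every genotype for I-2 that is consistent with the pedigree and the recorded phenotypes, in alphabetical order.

I-2 ∈ {Gg QQ, Gg Qq, gg QQ, gg Qq}

G/I-1 ? ·: gg|Gg
G/I-2 ? ·: gg|Gg
G/II-1 ? I-1×I-2: gg|Gg|GG
G/II-2 aff I-1×I-2: Gg|GG
G/II-3 un I-1×I-2: gg
G/II-4 ? ·: Gg|GG
G/III-1 aff II-4×II-3: Gg
⇒ G over [I-1,I-2,II-1,II-2,II-3,II-4,III-1]: 20 consistent
Q/I-1 ? ·: qq|Qq|QQ
Q/I-2 aff ·: Qq|QQ
Q/II-1 aff I-1×I-2: Qq|QQ
Q/II-2 ? I-1×I-2: qq|Qq|QQ
Q/II-3 aff I-1×I-2: Qq|QQ
Q/II-4 aff ·: Qq|QQ
Q/III-1 aff II-4×II-3: Qq|QQ
⇒ Q over [I-1,I-2,II-1,II-2,II-3,II-4,III-1]: 113 consistent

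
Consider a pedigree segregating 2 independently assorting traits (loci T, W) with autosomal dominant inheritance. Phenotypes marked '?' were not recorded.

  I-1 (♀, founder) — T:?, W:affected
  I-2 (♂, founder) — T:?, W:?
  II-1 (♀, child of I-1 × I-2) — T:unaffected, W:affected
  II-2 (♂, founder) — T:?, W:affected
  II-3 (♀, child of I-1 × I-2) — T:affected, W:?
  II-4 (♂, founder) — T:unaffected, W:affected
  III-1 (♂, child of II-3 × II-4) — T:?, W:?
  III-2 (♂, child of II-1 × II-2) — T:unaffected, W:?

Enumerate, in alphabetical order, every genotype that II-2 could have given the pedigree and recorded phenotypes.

II-2 ∈ {Tt WW, Tt Ww, tt WW, tt Ww}

T/I-1 ? ·: tt|Tt
T/I-2 ? ·: tt|Tt
T/II-1 un I-1×I-2: tt
T/II-2 ? ·: tt|Tt
T/II-3 aff I-1×I-2: Tt|TT
T/II-4 un ·: tt
T/III-1 ? II-3×II-4: tt|Tt
T/III-2 un II-1×II-2: tt
⇒ T over [I-1,I-2,II-1,II-2,II-3,II-4,III-1,III-2]: 14 consistent
W/I-1 aff ·: Ww|WW
W/I-2 ? ·: ww|Ww|WW
W/II-1 aff I-1×I-2: Ww|WW
W/II-2 aff ·: Ww|WW
W/II-3 ? I-1×I-2: ww|Ww|WW
W/II-4 aff ·: Ww|WW
W/III-1 ? II-3×II-4: ww|Ww|WW
W/III-2 ? II-1×II-2: ww|Ww|WW
⇒ W over [I-1,I-2,II-1,II-2,II-3,II-4,III-1,III-2]: 290 consistent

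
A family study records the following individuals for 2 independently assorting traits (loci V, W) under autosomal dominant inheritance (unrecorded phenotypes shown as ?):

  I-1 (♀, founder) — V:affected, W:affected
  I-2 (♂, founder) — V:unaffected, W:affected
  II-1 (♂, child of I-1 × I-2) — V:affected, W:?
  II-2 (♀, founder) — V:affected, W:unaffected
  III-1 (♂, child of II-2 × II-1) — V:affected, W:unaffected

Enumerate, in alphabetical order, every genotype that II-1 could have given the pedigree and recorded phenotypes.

V/I-1 aff ·: Vv|VV
V/I-2 un ·: vv
V/II-1 aff I-1×I-2: Vv
V/II-2 aff ·: Vv|VV
V/III-1 aff II-2×II-1: Vv|VV
⇒ V over [I-1,I-2,II-1,II-2,III-1]: 8 consistent
W/I-1 aff ·: Ww|WW
W/I-2 aff ·: Ww|WW
W/II-1 ? I-1×I-2: ww|Ww
W/II-2 un ·: ww
W/III-1 un II-2×II-1: ww
⇒ W over [I-1,I-2,II-1,II-2,III-1]: 4 consistent

II-1 ∈ {Vv Ww, Vv ww}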